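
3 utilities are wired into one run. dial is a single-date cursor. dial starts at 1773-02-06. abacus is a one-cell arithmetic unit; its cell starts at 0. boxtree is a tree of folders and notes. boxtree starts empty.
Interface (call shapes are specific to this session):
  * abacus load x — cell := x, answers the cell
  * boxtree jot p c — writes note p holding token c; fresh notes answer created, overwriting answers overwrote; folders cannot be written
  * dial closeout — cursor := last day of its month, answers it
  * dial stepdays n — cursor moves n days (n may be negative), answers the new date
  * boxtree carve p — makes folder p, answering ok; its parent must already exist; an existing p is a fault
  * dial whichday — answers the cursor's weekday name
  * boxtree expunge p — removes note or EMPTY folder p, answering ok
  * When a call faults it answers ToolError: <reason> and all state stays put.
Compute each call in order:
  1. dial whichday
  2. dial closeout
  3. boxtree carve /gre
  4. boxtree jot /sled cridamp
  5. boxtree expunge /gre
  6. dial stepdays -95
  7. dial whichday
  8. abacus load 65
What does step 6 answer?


// dial whichday() : Saturday
// dial closeout() : 1773-02-28
// boxtree carve(/gre) : ok
// boxtree jot(/sled, cridamp) : created
// boxtree expunge(/gre) : ok
// dial stepdays(-95) : 1772-11-25
// dial whichday() : Wednesday
// abacus load(65) : 65

Answer: 1772-11-25


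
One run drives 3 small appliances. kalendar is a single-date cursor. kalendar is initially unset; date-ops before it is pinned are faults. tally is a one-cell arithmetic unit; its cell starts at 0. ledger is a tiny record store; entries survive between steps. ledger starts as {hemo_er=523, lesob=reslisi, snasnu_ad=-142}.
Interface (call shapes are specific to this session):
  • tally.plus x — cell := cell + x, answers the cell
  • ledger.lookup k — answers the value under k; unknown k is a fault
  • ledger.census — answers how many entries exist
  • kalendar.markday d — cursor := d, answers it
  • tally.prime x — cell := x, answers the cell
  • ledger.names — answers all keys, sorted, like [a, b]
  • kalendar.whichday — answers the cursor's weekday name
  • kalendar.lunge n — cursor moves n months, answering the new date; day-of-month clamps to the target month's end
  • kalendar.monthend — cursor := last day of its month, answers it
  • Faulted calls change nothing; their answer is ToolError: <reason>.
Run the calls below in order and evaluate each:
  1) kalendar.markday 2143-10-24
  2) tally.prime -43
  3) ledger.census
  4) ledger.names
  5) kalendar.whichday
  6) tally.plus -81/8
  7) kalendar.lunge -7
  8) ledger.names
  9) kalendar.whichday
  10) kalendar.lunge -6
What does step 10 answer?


Answer: 2142-09-24

Derivation:
// kalendar.markday(d='2143-10-24') ~> 2143-10-24
// tally.prime(x='-43') ~> -43
// ledger.census() ~> 3
// ledger.names() ~> [hemo_er, lesob, snasnu_ad]
// kalendar.whichday() ~> Thursday
// tally.plus(x='-81/8') ~> -425/8
// kalendar.lunge(n='-7') ~> 2143-03-24
// ledger.names() ~> [hemo_er, lesob, snasnu_ad]
// kalendar.whichday() ~> Sunday
// kalendar.lunge(n='-6') ~> 2142-09-24


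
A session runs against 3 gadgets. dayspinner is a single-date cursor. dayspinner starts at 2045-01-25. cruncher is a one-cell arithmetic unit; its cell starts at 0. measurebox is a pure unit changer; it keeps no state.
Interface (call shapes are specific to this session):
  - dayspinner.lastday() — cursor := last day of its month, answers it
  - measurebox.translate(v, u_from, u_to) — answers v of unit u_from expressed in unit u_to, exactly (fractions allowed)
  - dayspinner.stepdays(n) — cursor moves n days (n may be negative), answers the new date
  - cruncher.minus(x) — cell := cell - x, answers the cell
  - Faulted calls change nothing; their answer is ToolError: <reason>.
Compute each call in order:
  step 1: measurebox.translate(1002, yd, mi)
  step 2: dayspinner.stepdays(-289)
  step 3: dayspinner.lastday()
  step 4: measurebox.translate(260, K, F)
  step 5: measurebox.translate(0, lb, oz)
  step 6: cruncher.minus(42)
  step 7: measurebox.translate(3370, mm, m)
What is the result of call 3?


Step: measurebox.translate[1002; yd; mi]
Result: 501/880
Step: dayspinner.stepdays[-289]
Result: 2044-04-11
Step: dayspinner.lastday[]
Result: 2044-04-30
Step: measurebox.translate[260; K; F]
Result: 833/100
Step: measurebox.translate[0; lb; oz]
Result: 0
Step: cruncher.minus[42]
Result: -42
Step: measurebox.translate[3370; mm; m]
Result: 337/100

Answer: 2044-04-30


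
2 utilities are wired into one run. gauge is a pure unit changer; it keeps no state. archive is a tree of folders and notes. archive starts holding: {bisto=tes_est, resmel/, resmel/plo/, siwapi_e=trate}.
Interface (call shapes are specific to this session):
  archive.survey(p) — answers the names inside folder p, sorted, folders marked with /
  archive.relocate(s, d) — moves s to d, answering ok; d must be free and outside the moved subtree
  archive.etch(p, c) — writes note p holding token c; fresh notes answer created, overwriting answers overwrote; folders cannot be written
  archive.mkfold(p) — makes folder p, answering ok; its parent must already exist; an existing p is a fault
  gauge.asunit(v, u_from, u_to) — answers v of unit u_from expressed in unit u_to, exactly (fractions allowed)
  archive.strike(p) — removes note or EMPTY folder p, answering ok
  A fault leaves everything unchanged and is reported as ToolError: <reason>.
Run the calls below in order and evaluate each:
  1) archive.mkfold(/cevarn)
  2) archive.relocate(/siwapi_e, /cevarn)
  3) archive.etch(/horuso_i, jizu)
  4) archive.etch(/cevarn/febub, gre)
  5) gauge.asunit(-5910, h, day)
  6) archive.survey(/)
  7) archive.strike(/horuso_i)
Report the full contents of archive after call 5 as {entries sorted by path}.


I call archive.mkfold(p=/cevarn): ok.
Then archive.relocate(s=/siwapi_e, d=/cevarn), → ToolError: exists.
Invoking archive.etch(p=/horuso_i, c=jizu): created.
Invoking archive.etch(p=/cevarn/febub, c=gre): created.
I call gauge.asunit(v=-5910, u_from=h, u_to=day): -985/4.
Now I run archive.survey(p=/), — result: [bisto, cevarn/, horuso_i, resmel/, siwapi_e].
Using archive.strike(p=/horuso_i): ok.

Answer: {bisto=tes_est, cevarn/, cevarn/febub=gre, horuso_i=jizu, resmel/, resmel/plo/, siwapi_e=trate}


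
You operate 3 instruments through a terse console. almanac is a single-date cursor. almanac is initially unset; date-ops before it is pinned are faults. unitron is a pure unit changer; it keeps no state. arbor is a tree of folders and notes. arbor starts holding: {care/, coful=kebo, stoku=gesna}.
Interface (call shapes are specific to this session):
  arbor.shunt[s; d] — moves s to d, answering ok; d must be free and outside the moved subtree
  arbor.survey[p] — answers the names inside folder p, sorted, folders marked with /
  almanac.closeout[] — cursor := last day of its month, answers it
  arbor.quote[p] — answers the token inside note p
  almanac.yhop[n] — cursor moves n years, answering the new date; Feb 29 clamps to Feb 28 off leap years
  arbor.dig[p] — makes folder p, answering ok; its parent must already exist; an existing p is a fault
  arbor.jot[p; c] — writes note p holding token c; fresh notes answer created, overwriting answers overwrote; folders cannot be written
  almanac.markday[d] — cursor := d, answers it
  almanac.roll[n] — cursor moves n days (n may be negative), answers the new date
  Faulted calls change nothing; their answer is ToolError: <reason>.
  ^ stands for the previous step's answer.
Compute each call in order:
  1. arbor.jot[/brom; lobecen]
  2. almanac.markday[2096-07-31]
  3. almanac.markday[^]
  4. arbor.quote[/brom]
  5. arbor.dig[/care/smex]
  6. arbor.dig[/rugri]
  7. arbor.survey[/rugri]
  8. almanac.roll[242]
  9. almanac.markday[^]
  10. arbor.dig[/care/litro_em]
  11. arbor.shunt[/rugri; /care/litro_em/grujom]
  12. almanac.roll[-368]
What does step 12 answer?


Answer: 2096-03-27

Derivation:
Step: arbor.jot[p='/brom'; c='lobecen']
Result: created
Step: almanac.markday[d='2096-07-31']
Result: 2096-07-31
Step: almanac.markday[d='^']
Result: 2096-07-31
Step: arbor.quote[p='/brom']
Result: lobecen
Step: arbor.dig[p='/care/smex']
Result: ok
Step: arbor.dig[p='/rugri']
Result: ok
Step: arbor.survey[p='/rugri']
Result: []
Step: almanac.roll[n='242']
Result: 2097-03-30
Step: almanac.markday[d='^']
Result: 2097-03-30
Step: arbor.dig[p='/care/litro_em']
Result: ok
Step: arbor.shunt[s='/rugri'; d='/care/litro_em/grujom']
Result: ok
Step: almanac.roll[n='-368']
Result: 2096-03-27


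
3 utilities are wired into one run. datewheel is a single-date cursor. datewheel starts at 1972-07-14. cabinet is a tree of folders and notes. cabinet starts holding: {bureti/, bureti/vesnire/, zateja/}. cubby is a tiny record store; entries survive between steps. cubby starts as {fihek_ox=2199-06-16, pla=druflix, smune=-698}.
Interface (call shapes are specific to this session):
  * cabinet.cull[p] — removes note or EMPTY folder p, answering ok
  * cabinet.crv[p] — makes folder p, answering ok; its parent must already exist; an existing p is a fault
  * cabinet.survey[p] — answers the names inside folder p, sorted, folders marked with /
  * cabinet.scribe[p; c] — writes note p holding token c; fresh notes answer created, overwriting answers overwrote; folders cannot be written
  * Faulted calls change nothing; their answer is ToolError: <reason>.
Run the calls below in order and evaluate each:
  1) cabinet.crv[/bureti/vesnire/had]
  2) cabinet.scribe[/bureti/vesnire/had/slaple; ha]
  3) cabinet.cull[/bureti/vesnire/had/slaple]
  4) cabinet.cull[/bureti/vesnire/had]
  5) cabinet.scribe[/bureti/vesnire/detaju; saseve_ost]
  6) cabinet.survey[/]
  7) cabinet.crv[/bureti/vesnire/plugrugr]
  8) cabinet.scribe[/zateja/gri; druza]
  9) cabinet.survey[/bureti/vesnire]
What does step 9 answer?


==> cabinet.crv(/bureti/vesnire/had)
<== ok
==> cabinet.scribe(/bureti/vesnire/had/slaple, ha)
<== created
==> cabinet.cull(/bureti/vesnire/had/slaple)
<== ok
==> cabinet.cull(/bureti/vesnire/had)
<== ok
==> cabinet.scribe(/bureti/vesnire/detaju, saseve_ost)
<== created
==> cabinet.survey(/)
<== [bureti/, zateja/]
==> cabinet.crv(/bureti/vesnire/plugrugr)
<== ok
==> cabinet.scribe(/zateja/gri, druza)
<== created
==> cabinet.survey(/bureti/vesnire)
<== [detaju, plugrugr/]

Answer: [detaju, plugrugr/]


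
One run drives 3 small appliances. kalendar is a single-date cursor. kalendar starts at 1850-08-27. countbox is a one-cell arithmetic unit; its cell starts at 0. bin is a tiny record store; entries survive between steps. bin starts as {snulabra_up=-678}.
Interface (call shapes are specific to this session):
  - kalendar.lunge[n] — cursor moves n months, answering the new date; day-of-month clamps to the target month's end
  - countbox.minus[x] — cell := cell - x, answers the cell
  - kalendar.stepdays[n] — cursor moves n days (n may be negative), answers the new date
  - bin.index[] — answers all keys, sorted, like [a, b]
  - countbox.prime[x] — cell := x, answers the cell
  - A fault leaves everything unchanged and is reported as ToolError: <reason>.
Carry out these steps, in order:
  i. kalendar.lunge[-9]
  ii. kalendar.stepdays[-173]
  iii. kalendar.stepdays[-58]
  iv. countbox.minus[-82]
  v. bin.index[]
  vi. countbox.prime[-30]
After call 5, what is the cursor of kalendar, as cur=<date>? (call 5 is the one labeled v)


>> kalendar.lunge(n: -9)
<< 1849-11-27
>> kalendar.stepdays(n: -173)
<< 1849-06-07
>> kalendar.stepdays(n: -58)
<< 1849-04-10
>> countbox.minus(x: -82)
<< 82
>> bin.index()
<< [snulabra_up]
>> countbox.prime(x: -30)
<< -30

Answer: cur=1849-04-10


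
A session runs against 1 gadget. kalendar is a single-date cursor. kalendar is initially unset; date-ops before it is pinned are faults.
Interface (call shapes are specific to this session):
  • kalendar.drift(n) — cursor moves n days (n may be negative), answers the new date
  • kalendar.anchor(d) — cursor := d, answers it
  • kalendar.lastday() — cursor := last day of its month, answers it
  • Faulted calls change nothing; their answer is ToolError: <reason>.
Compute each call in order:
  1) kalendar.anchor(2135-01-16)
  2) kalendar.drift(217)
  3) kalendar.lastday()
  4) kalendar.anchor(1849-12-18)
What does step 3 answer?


Answer: 2135-08-31

Derivation:
;; 1. kalendar.anchor(d=2135-01-16) -> 2135-01-16
;; 2. kalendar.drift(n=217) -> 2135-08-21
;; 3. kalendar.lastday() -> 2135-08-31
;; 4. kalendar.anchor(d=1849-12-18) -> 1849-12-18


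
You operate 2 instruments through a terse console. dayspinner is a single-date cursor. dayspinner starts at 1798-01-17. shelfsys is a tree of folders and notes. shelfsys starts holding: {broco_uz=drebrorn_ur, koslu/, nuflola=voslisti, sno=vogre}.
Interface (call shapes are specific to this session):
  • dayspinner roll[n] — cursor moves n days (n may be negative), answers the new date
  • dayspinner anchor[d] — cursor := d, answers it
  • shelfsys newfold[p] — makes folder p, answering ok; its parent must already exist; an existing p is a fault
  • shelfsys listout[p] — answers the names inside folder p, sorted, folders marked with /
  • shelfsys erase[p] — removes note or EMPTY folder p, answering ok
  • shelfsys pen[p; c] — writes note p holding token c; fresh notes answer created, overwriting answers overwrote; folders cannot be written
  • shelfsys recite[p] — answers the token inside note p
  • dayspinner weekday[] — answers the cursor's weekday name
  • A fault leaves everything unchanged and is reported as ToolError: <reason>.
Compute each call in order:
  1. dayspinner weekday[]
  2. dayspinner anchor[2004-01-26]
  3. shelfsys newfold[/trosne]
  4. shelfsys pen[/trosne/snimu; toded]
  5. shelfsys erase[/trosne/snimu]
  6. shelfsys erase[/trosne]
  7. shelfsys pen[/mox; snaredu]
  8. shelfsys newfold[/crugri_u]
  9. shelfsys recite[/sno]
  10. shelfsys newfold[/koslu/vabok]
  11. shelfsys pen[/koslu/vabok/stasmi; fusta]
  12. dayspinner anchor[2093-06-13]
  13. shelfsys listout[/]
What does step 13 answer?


Answer: [broco_uz, crugri_u/, koslu/, mox, nuflola, sno]

Derivation:
~$ dayspinner weekday
  Wednesday
~$ dayspinner anchor d=2004-01-26
  2004-01-26
~$ shelfsys newfold p=/trosne
  ok
~$ shelfsys pen p=/trosne/snimu c=toded
  created
~$ shelfsys erase p=/trosne/snimu
  ok
~$ shelfsys erase p=/trosne
  ok
~$ shelfsys pen p=/mox c=snaredu
  created
~$ shelfsys newfold p=/crugri_u
  ok
~$ shelfsys recite p=/sno
  vogre
~$ shelfsys newfold p=/koslu/vabok
  ok
~$ shelfsys pen p=/koslu/vabok/stasmi c=fusta
  created
~$ dayspinner anchor d=2093-06-13
  2093-06-13
~$ shelfsys listout p=/
  [broco_uz, crugri_u/, koslu/, mox, nuflola, sno]


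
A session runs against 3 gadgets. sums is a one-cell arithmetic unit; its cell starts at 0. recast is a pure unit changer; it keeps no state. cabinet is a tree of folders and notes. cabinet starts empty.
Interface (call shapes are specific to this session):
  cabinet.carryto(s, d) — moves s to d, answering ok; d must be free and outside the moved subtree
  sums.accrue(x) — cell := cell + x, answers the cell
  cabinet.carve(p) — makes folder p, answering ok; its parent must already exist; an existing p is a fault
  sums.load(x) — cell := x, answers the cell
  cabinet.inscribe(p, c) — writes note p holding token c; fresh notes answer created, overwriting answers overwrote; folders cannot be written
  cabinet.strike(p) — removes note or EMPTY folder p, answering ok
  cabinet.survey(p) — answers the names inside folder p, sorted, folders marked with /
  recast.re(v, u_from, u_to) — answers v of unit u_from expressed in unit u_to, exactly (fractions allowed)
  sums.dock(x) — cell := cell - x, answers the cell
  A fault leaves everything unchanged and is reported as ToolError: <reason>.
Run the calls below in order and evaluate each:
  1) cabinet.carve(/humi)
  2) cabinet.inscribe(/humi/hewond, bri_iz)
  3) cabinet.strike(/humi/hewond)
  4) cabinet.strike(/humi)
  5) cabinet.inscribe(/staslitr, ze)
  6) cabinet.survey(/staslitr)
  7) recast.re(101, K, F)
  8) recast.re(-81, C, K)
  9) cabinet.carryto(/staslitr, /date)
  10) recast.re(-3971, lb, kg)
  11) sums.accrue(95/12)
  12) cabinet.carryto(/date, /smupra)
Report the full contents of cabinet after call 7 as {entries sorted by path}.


Answer: {staslitr=ze}

Derivation:
Invoking carve on p: /humi, which returns ok.
Then inscribe on p: /humi/hewond, c: bri_iz, giving created.
Next I call strike on p: /humi/hewond, and see ok.
Now I run strike on p: /humi, and see ok.
Then inscribe on p: /staslitr, c: ze, and see created.
I call survey on p: /staslitr, and observe ToolError: not a directory.
I run re on v: 101, u_from: K, u_to: F, giving -27787/100.
Invoking re on v: -81, u_from: C, u_to: K, → 3843/20.
Using carryto on s: /staslitr, d: /date, → ok.
Now I run re on v: -3971, u_from: lb, u_to: kg, which returns -180121530127/100000000.
I run accrue on x: 95/12, → 95/12.
Now I run carryto on s: /date, d: /smupra, giving ok.


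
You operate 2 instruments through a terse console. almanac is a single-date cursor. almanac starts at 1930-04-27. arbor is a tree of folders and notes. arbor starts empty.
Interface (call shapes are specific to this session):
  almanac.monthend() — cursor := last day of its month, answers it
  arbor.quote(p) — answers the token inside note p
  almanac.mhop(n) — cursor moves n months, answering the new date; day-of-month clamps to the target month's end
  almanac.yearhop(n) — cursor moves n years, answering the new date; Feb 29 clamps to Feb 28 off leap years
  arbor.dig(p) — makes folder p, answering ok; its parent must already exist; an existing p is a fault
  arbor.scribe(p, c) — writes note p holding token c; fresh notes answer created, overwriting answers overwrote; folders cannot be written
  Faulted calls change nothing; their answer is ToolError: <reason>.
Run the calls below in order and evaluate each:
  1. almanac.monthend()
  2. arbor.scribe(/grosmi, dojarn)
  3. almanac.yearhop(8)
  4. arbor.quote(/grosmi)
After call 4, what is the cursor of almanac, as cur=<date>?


Answer: cur=1938-04-30

Derivation:
~$ almanac.monthend
[out] 1930-04-30
~$ arbor.scribe /grosmi dojarn
[out] created
~$ almanac.yearhop 8
[out] 1938-04-30
~$ arbor.quote /grosmi
[out] dojarn


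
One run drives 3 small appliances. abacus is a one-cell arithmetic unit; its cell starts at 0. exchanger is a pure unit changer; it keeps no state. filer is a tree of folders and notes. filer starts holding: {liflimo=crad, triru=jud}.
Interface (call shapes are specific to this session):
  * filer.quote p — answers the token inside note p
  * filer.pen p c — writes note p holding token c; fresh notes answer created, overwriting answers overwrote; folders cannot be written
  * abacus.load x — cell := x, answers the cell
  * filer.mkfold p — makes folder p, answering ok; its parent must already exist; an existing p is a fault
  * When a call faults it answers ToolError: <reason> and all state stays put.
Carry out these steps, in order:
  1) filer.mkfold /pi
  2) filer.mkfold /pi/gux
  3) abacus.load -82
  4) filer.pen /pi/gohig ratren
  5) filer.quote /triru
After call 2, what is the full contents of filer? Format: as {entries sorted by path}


;; mkfold(/pi) ~> ok
;; mkfold(/pi/gux) ~> ok
;; load(-82) ~> -82
;; pen(/pi/gohig, ratren) ~> created
;; quote(/triru) ~> jud

Answer: {liflimo=crad, pi/, pi/gux/, triru=jud}


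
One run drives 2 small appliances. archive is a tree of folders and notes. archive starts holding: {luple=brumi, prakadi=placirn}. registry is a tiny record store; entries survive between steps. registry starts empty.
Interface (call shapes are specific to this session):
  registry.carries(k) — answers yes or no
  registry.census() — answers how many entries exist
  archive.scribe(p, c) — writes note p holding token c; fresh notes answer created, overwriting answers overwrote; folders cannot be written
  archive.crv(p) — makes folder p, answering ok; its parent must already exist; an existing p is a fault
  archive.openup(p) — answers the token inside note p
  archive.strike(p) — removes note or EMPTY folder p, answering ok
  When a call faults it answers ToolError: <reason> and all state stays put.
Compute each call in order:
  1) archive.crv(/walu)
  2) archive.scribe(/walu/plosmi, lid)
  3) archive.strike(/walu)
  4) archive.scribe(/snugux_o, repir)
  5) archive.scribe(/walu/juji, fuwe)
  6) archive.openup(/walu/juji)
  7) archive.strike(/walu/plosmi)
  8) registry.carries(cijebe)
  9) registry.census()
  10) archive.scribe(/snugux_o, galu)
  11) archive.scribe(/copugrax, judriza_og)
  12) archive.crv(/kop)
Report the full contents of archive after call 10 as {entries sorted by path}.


Answer: {luple=brumi, prakadi=placirn, snugux_o=galu, walu/, walu/juji=fuwe}

Derivation:
~$ archive.crv p=/walu
  ok
~$ archive.scribe p=/walu/plosmi c=lid
  created
~$ archive.strike p=/walu
  ToolError: not empty
~$ archive.scribe p=/snugux_o c=repir
  created
~$ archive.scribe p=/walu/juji c=fuwe
  created
~$ archive.openup p=/walu/juji
  fuwe
~$ archive.strike p=/walu/plosmi
  ok
~$ registry.carries k=cijebe
  no
~$ registry.census
  0
~$ archive.scribe p=/snugux_o c=galu
  overwrote
~$ archive.scribe p=/copugrax c=judriza_og
  created
~$ archive.crv p=/kop
  ok


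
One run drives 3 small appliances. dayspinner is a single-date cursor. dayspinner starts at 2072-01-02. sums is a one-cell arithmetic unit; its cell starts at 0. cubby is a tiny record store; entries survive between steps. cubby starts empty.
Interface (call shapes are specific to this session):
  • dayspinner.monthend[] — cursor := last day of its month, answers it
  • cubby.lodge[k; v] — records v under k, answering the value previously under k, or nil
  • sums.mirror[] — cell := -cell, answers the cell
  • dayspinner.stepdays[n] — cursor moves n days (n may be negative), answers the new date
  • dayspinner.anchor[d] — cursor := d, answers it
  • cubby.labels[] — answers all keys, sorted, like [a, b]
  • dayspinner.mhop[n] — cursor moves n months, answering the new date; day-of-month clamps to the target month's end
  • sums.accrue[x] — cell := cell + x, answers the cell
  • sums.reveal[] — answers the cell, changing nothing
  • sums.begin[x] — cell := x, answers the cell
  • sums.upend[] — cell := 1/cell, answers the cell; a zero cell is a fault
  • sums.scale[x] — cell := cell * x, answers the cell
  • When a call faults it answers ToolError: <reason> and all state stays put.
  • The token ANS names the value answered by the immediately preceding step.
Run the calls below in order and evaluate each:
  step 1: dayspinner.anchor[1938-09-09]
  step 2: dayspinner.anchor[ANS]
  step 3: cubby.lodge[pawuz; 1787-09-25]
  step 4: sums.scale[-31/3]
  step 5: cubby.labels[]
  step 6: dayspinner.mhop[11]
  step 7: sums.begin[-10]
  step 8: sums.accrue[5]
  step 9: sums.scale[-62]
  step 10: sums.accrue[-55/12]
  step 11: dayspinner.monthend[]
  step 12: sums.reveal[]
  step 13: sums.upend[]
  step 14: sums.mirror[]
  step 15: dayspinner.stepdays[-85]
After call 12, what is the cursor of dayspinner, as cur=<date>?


Answer: cur=1939-08-31

Derivation:
I call dayspinner.anchor(1938-09-09), and get 1938-09-09.
Then dayspinner.anchor(ANS), and see 1938-09-09.
I use cubby.lodge(pawuz, 1787-09-25), → nil.
I run sums.scale(-31/3), and see 0.
I invoke cubby.labels, giving [pawuz].
I call dayspinner.mhop(11), — result: 1939-08-09.
I use sums.begin(-10), and get -10.
I use sums.accrue(5), and observe -5.
I run sums.scale(-62): 310.
I call sums.accrue(-55/12), yielding 3665/12.
Using dayspinner.monthend, — result: 1939-08-31.
Using sums.reveal(), and see 3665/12.
I try sums.upend(), yielding 12/3665.
Calling sums.mirror(), giving -12/3665.
I invoke dayspinner.stepdays(-85), which returns 1939-06-07.


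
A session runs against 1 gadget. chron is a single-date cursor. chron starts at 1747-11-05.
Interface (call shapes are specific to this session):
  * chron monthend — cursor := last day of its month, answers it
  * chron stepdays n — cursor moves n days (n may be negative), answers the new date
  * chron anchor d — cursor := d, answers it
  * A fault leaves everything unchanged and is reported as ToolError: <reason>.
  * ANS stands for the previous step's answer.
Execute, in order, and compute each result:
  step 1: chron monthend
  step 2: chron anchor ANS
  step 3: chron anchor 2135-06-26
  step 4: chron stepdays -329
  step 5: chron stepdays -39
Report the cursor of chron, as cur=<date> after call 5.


I run chron monthend, → 1747-11-30.
Now I run chron anchor on d='ANS', → 1747-11-30.
I call chron anchor on d='2135-06-26': 2135-06-26.
Using chron stepdays on n='-329', and see 2134-08-01.
I run chron stepdays on n='-39', which returns 2134-06-23.

Answer: cur=2134-06-23


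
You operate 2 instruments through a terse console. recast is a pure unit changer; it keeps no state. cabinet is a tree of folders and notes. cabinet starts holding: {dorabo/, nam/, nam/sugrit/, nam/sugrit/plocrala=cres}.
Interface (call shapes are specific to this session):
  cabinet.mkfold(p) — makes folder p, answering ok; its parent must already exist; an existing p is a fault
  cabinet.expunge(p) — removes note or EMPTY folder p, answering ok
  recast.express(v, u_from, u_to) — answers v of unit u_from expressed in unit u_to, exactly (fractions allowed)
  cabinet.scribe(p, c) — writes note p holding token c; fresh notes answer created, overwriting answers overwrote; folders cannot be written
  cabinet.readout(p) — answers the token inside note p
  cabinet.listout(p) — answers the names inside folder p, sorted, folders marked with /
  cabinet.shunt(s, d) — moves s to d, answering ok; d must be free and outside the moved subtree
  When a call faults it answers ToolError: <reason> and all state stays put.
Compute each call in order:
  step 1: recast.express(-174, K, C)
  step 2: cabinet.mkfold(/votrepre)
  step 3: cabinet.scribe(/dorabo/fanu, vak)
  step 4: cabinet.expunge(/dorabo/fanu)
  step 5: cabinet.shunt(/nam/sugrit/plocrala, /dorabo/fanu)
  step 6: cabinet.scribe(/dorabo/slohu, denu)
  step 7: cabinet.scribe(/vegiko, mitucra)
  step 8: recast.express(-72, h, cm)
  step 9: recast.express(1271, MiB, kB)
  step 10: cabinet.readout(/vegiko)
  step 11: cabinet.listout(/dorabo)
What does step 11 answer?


;; 1. express(-174, K, C) == -8943/20
;; 2. mkfold(/votrepre) == ok
;; 3. scribe(/dorabo/fanu, vak) == created
;; 4. expunge(/dorabo/fanu) == ok
;; 5. shunt(/nam/sugrit/plocrala, /dorabo/fanu) == ok
;; 6. scribe(/dorabo/slohu, denu) == created
;; 7. scribe(/vegiko, mitucra) == created
;; 8. express(-72, h, cm) == ToolError: incompatible units
;; 9. express(1271, MiB, kB) == 166592512/125
;; 10. readout(/vegiko) == mitucra
;; 11. listout(/dorabo) == [fanu, slohu]

Answer: [fanu, slohu]


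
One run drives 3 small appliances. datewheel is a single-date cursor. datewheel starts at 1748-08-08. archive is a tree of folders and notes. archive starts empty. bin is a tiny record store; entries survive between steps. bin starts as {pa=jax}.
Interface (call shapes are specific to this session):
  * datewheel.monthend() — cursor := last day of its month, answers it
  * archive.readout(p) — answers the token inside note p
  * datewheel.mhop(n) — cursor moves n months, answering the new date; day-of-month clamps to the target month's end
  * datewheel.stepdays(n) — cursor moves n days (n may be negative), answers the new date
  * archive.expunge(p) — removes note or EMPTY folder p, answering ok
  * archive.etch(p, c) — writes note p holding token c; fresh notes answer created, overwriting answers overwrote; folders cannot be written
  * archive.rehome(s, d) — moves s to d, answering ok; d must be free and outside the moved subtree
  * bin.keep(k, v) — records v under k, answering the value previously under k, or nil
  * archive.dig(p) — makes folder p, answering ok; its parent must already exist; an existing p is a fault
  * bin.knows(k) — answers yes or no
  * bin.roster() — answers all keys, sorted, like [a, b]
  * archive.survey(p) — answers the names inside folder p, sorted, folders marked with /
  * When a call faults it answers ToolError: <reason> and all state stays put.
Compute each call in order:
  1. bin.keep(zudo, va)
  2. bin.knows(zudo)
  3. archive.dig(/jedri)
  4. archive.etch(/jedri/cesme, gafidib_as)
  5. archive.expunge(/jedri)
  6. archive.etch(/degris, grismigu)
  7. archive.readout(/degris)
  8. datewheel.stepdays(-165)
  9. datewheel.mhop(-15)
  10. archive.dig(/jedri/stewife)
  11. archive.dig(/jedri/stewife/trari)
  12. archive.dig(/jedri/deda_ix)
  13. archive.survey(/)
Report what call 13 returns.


% 1. keep(zudo, va) == nil
% 2. knows(zudo) == yes
% 3. dig(/jedri) == ok
% 4. etch(/jedri/cesme, gafidib_as) == created
% 5. expunge(/jedri) == ToolError: not empty
% 6. etch(/degris, grismigu) == created
% 7. readout(/degris) == grismigu
% 8. stepdays(-165) == 1748-02-25
% 9. mhop(-15) == 1746-11-25
% 10. dig(/jedri/stewife) == ok
% 11. dig(/jedri/stewife/trari) == ok
% 12. dig(/jedri/deda_ix) == ok
% 13. survey(/) == [degris, jedri/]

Answer: [degris, jedri/]


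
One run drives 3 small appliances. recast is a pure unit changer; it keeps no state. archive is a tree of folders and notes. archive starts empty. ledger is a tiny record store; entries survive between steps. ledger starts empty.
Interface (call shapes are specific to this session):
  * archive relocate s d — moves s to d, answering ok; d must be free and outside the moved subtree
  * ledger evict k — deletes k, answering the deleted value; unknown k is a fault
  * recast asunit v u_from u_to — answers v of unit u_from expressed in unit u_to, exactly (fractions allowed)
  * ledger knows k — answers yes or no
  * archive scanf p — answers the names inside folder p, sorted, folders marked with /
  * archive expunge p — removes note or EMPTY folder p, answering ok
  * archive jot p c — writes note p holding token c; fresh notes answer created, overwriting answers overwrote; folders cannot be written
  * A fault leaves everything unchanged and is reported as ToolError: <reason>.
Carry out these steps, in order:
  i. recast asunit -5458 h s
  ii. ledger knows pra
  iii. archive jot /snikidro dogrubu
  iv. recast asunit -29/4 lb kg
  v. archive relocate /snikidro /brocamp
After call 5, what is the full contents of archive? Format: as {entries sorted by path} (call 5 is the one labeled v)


==> recast asunit(v='-5458', u_from='h', u_to='s')
<== -19648800
==> ledger knows(k='pra')
<== no
==> archive jot(p='/snikidro', c='dogrubu')
<== created
==> recast asunit(v='-29/4', u_from='lb', u_to='kg')
<== -1315417873/400000000
==> archive relocate(s='/snikidro', d='/brocamp')
<== ok

Answer: {brocamp=dogrubu}


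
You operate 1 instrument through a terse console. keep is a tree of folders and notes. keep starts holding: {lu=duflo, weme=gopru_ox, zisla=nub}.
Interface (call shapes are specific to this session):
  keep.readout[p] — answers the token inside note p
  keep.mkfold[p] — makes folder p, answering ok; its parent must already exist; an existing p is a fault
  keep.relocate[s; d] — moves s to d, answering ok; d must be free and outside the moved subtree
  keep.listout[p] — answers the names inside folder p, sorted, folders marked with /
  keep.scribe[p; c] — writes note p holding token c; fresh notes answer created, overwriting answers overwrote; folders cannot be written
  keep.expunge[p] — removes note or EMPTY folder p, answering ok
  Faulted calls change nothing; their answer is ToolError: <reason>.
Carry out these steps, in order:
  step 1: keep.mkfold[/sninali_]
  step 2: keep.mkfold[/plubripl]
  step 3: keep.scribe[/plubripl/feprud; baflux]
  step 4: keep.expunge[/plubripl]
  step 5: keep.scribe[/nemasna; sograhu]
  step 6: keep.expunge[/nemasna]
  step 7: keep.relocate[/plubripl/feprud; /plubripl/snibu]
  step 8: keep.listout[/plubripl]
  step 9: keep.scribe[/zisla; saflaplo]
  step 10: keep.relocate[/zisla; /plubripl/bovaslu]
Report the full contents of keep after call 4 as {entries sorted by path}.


Using mkfold(p=/sninali_), and get ok.
Now I run mkfold(p=/plubripl), giving ok.
Invoking scribe(p=/plubripl/feprud, c=baflux), and observe created.
Using expunge(p=/plubripl), → ToolError: not empty.
I call scribe(p=/nemasna, c=sograhu), yielding created.
I try expunge(p=/nemasna), — result: ok.
I use relocate(s=/plubripl/feprud, d=/plubripl/snibu), → ok.
Then listout(p=/plubripl), — result: [snibu].
I call scribe(p=/zisla, c=saflaplo), — result: overwrote.
Invoking relocate(s=/zisla, d=/plubripl/bovaslu), and observe ok.

Answer: {lu=duflo, plubripl/, plubripl/feprud=baflux, sninali_/, weme=gopru_ox, zisla=nub}


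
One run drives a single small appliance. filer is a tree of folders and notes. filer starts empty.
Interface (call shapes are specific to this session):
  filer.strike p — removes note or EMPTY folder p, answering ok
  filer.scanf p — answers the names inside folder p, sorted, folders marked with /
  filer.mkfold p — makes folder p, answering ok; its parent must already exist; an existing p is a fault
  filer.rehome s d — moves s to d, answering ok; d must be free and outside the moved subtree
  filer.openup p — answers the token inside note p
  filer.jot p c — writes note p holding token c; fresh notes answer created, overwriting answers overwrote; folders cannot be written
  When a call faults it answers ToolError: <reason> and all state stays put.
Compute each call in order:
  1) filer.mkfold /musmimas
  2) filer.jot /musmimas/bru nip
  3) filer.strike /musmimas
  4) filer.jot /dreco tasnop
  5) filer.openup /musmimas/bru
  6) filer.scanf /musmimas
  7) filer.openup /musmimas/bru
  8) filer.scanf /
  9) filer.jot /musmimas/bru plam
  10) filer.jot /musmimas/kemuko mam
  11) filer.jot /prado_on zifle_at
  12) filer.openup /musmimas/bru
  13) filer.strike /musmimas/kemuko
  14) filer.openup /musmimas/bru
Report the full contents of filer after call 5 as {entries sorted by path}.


Answer: {dreco=tasnop, musmimas/, musmimas/bru=nip}

Derivation:
CALL filer.mkfold[p→/musmimas]
RET  ok
CALL filer.jot[p→/musmimas/bru; c→nip]
RET  created
CALL filer.strike[p→/musmimas]
RET  ToolError: not empty
CALL filer.jot[p→/dreco; c→tasnop]
RET  created
CALL filer.openup[p→/musmimas/bru]
RET  nip
CALL filer.scanf[p→/musmimas]
RET  [bru]
CALL filer.openup[p→/musmimas/bru]
RET  nip
CALL filer.scanf[p→/]
RET  [dreco, musmimas/]
CALL filer.jot[p→/musmimas/bru; c→plam]
RET  overwrote
CALL filer.jot[p→/musmimas/kemuko; c→mam]
RET  created
CALL filer.jot[p→/prado_on; c→zifle_at]
RET  created
CALL filer.openup[p→/musmimas/bru]
RET  plam
CALL filer.strike[p→/musmimas/kemuko]
RET  ok
CALL filer.openup[p→/musmimas/bru]
RET  plam


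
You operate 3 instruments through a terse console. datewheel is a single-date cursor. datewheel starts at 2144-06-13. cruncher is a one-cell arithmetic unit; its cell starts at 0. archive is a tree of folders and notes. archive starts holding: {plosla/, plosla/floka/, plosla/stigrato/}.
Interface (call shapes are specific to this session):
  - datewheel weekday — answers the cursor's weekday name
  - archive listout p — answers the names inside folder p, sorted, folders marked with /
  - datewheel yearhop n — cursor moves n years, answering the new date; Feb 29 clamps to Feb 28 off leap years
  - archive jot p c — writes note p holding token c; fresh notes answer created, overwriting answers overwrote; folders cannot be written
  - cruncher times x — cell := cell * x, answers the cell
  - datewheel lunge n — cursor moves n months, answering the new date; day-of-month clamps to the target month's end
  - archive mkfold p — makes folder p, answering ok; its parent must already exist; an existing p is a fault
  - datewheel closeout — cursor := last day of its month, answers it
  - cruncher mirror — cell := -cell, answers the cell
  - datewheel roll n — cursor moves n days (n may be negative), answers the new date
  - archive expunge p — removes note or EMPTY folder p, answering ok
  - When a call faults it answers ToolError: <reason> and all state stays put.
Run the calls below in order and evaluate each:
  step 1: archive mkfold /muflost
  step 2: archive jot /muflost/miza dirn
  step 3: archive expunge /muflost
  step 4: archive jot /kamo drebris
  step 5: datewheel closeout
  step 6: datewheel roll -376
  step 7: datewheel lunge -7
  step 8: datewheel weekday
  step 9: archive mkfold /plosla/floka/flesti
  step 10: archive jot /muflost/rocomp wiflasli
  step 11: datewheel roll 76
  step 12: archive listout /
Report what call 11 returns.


Answer: 2143-02-04

Derivation:
→ archive mkfold(/muflost)
← ok
→ archive jot(/muflost/miza, dirn)
← created
→ archive expunge(/muflost)
← ToolError: not empty
→ archive jot(/kamo, drebris)
← created
→ datewheel closeout()
← 2144-06-30
→ datewheel roll(-376)
← 2143-06-20
→ datewheel lunge(-7)
← 2142-11-20
→ datewheel weekday()
← Tuesday
→ archive mkfold(/plosla/floka/flesti)
← ok
→ archive jot(/muflost/rocomp, wiflasli)
← created
→ datewheel roll(76)
← 2143-02-04
→ archive listout(/)
← [kamo, muflost/, plosla/]


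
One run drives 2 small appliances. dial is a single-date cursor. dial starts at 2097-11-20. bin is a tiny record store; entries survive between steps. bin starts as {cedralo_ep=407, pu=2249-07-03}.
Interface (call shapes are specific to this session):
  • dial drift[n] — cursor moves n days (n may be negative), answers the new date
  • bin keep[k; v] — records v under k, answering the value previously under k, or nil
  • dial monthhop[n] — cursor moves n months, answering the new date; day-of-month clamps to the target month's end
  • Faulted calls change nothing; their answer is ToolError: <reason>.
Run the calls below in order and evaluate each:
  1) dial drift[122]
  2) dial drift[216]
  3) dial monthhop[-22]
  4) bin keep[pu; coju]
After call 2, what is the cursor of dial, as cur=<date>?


$ dial drift n→122
:: 2098-03-22
$ dial drift n→216
:: 2098-10-24
$ dial monthhop n→-22
:: 2096-12-24
$ bin keep k→pu v→coju
:: 2249-07-03

Answer: cur=2098-10-24


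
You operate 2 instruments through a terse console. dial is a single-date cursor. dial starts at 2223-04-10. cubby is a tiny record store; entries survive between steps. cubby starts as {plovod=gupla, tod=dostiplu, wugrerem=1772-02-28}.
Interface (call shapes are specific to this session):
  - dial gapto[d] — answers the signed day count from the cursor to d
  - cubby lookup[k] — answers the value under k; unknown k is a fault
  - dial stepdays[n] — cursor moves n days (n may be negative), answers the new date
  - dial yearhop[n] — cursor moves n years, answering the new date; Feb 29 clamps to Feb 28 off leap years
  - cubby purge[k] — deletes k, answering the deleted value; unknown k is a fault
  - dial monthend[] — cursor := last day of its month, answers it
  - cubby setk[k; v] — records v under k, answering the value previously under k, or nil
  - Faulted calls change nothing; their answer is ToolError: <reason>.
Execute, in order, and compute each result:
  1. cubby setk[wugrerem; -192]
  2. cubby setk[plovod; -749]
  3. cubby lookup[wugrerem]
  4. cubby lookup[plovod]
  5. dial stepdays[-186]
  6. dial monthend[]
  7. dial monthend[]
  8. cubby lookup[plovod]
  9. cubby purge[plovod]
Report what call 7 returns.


I call cubby setk using k=wugrerem, v=-192: 1772-02-28.
Then cubby setk using k=plovod, v=-749, giving gupla.
I run cubby lookup using k=wugrerem, and see -192.
I call cubby lookup using k=plovod, → -749.
I use dial stepdays using n=-186, and get 2222-10-06.
Calling dial monthend(), and observe 2222-10-31.
Calling dial monthend(), and see 2222-10-31.
I invoke cubby lookup using k=plovod, yielding -749.
Invoking cubby purge using k=plovod, and get -749.

Answer: 2222-10-31


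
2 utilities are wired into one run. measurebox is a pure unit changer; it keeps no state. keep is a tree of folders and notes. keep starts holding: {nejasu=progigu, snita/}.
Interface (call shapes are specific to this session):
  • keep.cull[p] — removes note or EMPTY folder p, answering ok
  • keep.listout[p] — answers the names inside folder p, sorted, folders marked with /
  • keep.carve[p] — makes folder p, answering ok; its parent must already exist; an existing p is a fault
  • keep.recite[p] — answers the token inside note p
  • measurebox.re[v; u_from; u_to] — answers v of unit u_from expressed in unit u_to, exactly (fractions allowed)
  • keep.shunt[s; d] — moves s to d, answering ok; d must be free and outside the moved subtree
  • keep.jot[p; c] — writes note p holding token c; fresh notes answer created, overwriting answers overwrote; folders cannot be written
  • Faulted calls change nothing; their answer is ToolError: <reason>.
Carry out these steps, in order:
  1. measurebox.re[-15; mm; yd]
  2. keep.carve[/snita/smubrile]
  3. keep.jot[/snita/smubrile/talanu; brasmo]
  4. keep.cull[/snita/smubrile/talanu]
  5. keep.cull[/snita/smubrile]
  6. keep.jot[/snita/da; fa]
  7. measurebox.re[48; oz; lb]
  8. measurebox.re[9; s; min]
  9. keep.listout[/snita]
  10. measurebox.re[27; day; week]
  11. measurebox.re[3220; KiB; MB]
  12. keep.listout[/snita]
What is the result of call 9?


Answer: [da]

Derivation:
! 1. measurebox.re(v→-15, u_from→mm, u_to→yd) -> -25/1524
! 2. keep.carve(p→/snita/smubrile) -> ok
! 3. keep.jot(p→/snita/smubrile/talanu, c→brasmo) -> created
! 4. keep.cull(p→/snita/smubrile/talanu) -> ok
! 5. keep.cull(p→/snita/smubrile) -> ok
! 6. keep.jot(p→/snita/da, c→fa) -> created
! 7. measurebox.re(v→48, u_from→oz, u_to→lb) -> 3
! 8. measurebox.re(v→9, u_from→s, u_to→min) -> 3/20
! 9. keep.listout(p→/snita) -> [da]
! 10. measurebox.re(v→27, u_from→day, u_to→week) -> 27/7
! 11. measurebox.re(v→3220, u_from→KiB, u_to→MB) -> 10304/3125
! 12. keep.listout(p→/snita) -> [da]
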